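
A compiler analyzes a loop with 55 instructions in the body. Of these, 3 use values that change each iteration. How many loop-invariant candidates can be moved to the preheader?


Invariant candidates = total - loop-dependent
= 55 - 3 = 52

52


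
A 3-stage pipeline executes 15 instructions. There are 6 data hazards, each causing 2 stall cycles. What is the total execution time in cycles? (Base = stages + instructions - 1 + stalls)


Base cycles = 3 + 15 - 1 = 17
Total stalls = 6 * 2 = 12
Total = 17 + 12 = 29

29


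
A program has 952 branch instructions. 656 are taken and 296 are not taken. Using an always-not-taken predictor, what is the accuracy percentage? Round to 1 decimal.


Predictor: always-not-taken
Correct predictions = 296
Accuracy = 296 / 952 * 100 = 31.1%

31.1


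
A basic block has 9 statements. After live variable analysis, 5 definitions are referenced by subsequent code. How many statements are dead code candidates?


Dead code = total statements - live definitions
= 9 - 5 = 4

4


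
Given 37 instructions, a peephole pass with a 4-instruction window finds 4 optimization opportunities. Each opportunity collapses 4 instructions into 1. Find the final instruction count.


Each match removes 3 instructions.
Total removed = 4 * 3 = 12
Remaining = 37 - 12 = 25

25


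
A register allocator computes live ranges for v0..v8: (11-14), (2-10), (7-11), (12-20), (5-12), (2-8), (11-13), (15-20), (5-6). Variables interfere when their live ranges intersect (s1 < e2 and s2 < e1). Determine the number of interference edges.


Check all pairs for overlapping intervals.
Two intervals (s1,e1) and (s2,e2) overlap if s1 < e2 and s2 < e1.
v0 (11-14) vs v1..v8: overlaps v3, v4, v6 -> 3
v1 (2-10) vs v2..v8: overlaps v2, v4, v5, v8 -> 4
v2 (7-11) vs v3..v8: overlaps v4, v5 -> 2
v3 (12-20) vs v4..v8: overlaps v6, v7 -> 2
v4 (5-12) vs v5..v8: overlaps v5, v6, v8 -> 3
v5 (2-8) vs v6..v8: overlaps v8 -> 1
v6 (11-13) vs v7..v8: overlaps none -> 0
v7 (15-20) vs v8: overlaps none -> 0
Total overlapping pairs = 3 + 4 + 2 + 2 + 3 + 1 + 0 + 0 = 15

15


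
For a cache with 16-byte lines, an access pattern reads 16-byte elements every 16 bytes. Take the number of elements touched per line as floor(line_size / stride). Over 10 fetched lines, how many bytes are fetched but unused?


Elements per line = floor(16 / 16) = 1
Bytes used per line = 1 * 16 = 16
Wasted per line = 16 - 16 = 0
Total wasted = 0 * 10 = 0

0


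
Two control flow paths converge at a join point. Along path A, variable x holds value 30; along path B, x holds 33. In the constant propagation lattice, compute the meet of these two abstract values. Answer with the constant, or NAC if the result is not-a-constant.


Meet operation: if both paths give the same constant, result is that constant; if they differ, result is NAC (not-a-constant).
Path A: 30, Path B: 33 -> differ
Result: not-a-constant -> NAC

NAC


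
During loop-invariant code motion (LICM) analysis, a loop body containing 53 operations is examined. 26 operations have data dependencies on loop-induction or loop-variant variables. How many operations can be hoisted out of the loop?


Invariant candidates = total - loop-dependent
= 53 - 26 = 27

27


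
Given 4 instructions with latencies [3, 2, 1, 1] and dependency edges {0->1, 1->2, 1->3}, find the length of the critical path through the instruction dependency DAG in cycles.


Compute longest path through dependency graph: dist(Ik) = max over predecessors of dist + latency(Ik).
dist(I0) = latency 3 = 3
dist(I1) = dist(I0) + 2 = 3 + 2 = 5
dist(I2) = dist(I1) + 1 = 5 + 1 = 6
dist(I3) = dist(I1) + 1 = 5 + 1 = 6
Critical path = max dist = 6

6


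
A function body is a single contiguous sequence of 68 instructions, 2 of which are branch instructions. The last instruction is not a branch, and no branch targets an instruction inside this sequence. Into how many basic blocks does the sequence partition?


With no in-sequence branch targets, the leaders are the first instruction plus the instruction after each branch.
Number of basic blocks = branches + 1
= 2 + 1 = 3

3


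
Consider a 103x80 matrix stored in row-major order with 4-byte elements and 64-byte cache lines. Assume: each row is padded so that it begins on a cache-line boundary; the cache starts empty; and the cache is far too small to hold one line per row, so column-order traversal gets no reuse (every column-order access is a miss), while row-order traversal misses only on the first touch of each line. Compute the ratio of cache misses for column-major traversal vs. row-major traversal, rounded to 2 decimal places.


Each row occupies 80 * 4 = 320 bytes and starts on a line boundary, so it spans ceil(320 / 64) = 5 cache lines.
Row-major traversal misses (one per line touched): 103 * ceil(80 * 4 / 64) = 515
Column-major traversal misses (no reuse, every access misses): 103 * 80 = 8240
Ratio = 8240 / 515 = 16.0

16.0


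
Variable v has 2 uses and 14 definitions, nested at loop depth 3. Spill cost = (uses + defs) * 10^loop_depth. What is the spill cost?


uses + defs = 2 + 14 = 16
10^3 = 1000
Spill cost = 16 * 1000 = 16000

16000


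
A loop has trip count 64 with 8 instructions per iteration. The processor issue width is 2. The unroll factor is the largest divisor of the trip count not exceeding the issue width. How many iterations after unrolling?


Largest divisor of 64 <= 2 is 2
New iterations = 64 / 2 = 32

32


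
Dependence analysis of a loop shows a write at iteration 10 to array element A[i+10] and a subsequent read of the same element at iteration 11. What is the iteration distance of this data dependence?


Distance = read iteration - write iteration
= 11 - 10 = 1

1


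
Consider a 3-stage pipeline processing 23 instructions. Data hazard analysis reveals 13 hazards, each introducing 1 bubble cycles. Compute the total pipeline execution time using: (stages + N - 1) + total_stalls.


Base cycles = 3 + 23 - 1 = 25
Total stalls = 13 * 1 = 13
Total = 25 + 13 = 38

38


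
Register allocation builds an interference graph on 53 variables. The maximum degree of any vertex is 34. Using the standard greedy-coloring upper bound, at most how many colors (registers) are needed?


Greedy coloring never needs more than (max_degree + 1) colors: when coloring a vertex, at most max_degree neighbors are already colored.
Upper bound = 34 + 1 = 35

35


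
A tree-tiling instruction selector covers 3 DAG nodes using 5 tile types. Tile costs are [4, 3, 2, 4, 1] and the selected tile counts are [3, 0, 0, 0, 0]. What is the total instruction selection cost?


Total cost = sum(count_i * cost_i)
= 3*4 + 0*3 + 0*2 + 0*4 + 0*1
= 12

12


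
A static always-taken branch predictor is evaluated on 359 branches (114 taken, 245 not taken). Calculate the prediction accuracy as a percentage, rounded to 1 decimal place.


Predictor: always-taken
Correct predictions = 114
Accuracy = 114 / 359 * 100 = 31.8%

31.8


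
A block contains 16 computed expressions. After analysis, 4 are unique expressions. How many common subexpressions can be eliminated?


CSE count = total expressions - unique expressions
= 16 - 4 = 12

12


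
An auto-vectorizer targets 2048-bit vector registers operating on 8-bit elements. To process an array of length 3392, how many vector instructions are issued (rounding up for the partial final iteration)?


Width = 2048 / 8 = 256 elements per vector op
Iterations = ceil(3392 / 256) = 14

14


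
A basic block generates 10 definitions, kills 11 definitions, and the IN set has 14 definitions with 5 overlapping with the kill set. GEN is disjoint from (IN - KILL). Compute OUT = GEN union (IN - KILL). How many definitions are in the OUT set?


IN - KILL: 14 - 5 = 9 surviving definitions
OUT = GEN + surviving = 10 + 9 = 19

19


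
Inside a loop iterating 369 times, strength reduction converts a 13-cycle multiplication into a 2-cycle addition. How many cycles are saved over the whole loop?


Per-iteration saving = 13 - 2 = 11
Total saved = 369 * 11 = 4059

4059


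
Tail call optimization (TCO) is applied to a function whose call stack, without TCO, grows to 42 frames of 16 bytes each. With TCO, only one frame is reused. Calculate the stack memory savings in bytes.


Without TCO: 42 * 16 = 672 bytes
With TCO: reuse 1 frame = 16 bytes
Savings = 672 - 16 = 656

656


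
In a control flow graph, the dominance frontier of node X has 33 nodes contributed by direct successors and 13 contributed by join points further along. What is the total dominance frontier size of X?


DF(X) = direct successor contributions + join point contributions
= 33 + 13 = 46

46


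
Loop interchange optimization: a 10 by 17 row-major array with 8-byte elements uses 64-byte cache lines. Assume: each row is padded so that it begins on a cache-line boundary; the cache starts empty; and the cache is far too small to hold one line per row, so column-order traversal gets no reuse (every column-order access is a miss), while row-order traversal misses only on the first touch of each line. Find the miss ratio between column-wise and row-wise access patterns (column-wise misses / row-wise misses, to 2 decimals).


Each row occupies 17 * 8 = 136 bytes and starts on a line boundary, so it spans ceil(136 / 64) = 3 cache lines.
Row-major traversal misses (one per line touched): 10 * ceil(17 * 8 / 64) = 30
Column-major traversal misses (no reuse, every access misses): 10 * 17 = 170
Ratio = 170 / 30 = 5.67

5.67


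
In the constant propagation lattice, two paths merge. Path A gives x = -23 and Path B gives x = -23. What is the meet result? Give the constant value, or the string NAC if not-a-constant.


Meet operation: if both paths give the same constant, result is that constant; if they differ, result is NAC (not-a-constant).
Path A: -23, Path B: -23 -> equal
Result: constant -> -23

-23


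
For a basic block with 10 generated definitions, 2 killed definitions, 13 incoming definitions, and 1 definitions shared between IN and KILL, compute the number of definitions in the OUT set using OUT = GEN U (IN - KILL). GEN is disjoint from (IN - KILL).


IN - KILL: 13 - 1 = 12 surviving definitions
OUT = GEN + surviving = 10 + 12 = 22

22


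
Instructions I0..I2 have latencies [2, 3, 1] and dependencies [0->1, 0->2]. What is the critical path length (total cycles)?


Compute longest path through dependency graph: dist(Ik) = max over predecessors of dist + latency(Ik).
dist(I0) = latency 2 = 2
dist(I1) = dist(I0) + 3 = 2 + 3 = 5
dist(I2) = dist(I0) + 1 = 2 + 1 = 3
Critical path = max dist = 5

5


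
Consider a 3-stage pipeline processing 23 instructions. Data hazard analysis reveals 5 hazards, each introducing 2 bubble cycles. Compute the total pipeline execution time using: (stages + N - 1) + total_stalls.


Base cycles = 3 + 23 - 1 = 25
Total stalls = 5 * 2 = 10
Total = 25 + 10 = 35

35


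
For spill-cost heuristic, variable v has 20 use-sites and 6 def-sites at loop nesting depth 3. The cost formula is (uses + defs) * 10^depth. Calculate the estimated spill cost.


uses + defs = 20 + 6 = 26
10^3 = 1000
Spill cost = 26 * 1000 = 26000

26000


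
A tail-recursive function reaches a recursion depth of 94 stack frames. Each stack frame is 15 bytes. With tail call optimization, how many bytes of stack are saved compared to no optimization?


Without TCO: 94 * 15 = 1410 bytes
With TCO: reuse 1 frame = 15 bytes
Savings = 1410 - 15 = 1395

1395


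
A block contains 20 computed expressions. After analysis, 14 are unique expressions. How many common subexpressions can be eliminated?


CSE count = total expressions - unique expressions
= 20 - 14 = 6

6


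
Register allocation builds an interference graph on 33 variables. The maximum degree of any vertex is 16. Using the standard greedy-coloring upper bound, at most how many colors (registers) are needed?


Greedy coloring never needs more than (max_degree + 1) colors: when coloring a vertex, at most max_degree neighbors are already colored.
Upper bound = 16 + 1 = 17

17


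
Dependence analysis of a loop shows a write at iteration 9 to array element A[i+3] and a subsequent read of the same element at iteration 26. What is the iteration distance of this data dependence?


Distance = read iteration - write iteration
= 26 - 9 = 17

17


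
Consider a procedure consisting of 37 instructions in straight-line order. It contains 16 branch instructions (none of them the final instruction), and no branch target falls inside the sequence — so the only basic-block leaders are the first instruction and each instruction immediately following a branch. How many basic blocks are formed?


With no in-sequence branch targets, the leaders are the first instruction plus the instruction after each branch.
Number of basic blocks = branches + 1
= 16 + 1 = 17

17


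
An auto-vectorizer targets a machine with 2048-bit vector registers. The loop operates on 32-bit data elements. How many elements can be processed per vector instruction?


Width = SIMD bits / data type bits
= 2048 / 32 = 64

64


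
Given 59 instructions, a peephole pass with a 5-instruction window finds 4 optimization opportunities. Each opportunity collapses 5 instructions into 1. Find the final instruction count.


Each match removes 4 instructions.
Total removed = 4 * 4 = 16
Remaining = 59 - 16 = 43

43


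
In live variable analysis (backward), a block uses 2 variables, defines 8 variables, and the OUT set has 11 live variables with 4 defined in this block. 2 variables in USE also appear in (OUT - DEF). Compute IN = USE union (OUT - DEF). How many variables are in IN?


OUT - DEF: 11 - 4 = 7
|IN| = |USE| + |OUT - DEF| - |USE ∩ (OUT - DEF)| = 2 + 7 - 2 = 7

7


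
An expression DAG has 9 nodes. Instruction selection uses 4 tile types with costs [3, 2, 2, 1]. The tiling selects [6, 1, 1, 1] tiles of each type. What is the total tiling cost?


Total cost = sum(count_i * cost_i)
= 6*3 + 1*2 + 1*2 + 1*1
= 23

23


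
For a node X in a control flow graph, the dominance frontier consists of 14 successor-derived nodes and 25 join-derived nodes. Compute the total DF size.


DF(X) = direct successor contributions + join point contributions
= 14 + 25 = 39

39


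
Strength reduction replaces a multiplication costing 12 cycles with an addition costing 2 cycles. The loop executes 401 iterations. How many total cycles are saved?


Per-iteration saving = 12 - 2 = 10
Total saved = 401 * 10 = 4010

4010


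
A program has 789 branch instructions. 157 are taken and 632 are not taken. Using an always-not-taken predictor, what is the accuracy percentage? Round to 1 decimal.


Predictor: always-not-taken
Correct predictions = 632
Accuracy = 632 / 789 * 100 = 80.1%

80.1


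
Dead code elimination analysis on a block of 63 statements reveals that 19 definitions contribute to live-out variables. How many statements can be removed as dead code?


Dead code = total statements - live definitions
= 63 - 19 = 44

44


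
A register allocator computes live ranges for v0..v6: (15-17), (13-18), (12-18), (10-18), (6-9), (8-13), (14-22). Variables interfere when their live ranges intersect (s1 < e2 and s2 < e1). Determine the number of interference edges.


Check all pairs for overlapping intervals.
Two intervals (s1,e1) and (s2,e2) overlap if s1 < e2 and s2 < e1.
v0 (15-17) vs v1..v6: overlaps v1, v2, v3, v6 -> 4
v1 (13-18) vs v2..v6: overlaps v2, v3, v6 -> 3
v2 (12-18) vs v3..v6: overlaps v3, v5, v6 -> 3
v3 (10-18) vs v4..v6: overlaps v5, v6 -> 2
v4 (6-9) vs v5..v6: overlaps v5 -> 1
v5 (8-13) vs v6: overlaps none -> 0
Total overlapping pairs = 4 + 3 + 3 + 2 + 1 + 0 = 13

13


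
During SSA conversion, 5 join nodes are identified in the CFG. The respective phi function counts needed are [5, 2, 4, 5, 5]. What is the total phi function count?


Total phi functions = sum of phi functions at each join node
= 5 + 2 + 4 + 5 + 5 = 21

21


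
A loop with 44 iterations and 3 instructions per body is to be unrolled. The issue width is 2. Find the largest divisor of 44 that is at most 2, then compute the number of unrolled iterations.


Largest divisor of 44 <= 2 is 2
New iterations = 44 / 2 = 22

22


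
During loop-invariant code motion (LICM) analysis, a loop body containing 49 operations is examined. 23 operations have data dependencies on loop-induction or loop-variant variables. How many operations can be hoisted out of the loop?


Invariant candidates = total - loop-dependent
= 49 - 23 = 26

26


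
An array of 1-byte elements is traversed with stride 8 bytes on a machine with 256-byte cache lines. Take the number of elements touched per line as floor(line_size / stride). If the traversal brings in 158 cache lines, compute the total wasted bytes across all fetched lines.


Elements per line = floor(256 / 8) = 32
Bytes used per line = 32 * 1 = 32
Wasted per line = 256 - 32 = 224
Total wasted = 224 * 158 = 35392

35392


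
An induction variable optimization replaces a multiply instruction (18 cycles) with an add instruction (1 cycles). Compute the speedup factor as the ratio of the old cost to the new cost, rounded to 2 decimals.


Ratio = mult_cost / add_cost = 18 / 1 = 18.0

18.0


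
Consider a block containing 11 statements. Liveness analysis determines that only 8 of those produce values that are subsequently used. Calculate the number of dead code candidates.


Dead code = total statements - live definitions
= 11 - 8 = 3

3


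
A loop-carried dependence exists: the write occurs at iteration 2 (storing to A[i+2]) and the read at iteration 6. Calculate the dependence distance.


Distance = read iteration - write iteration
= 6 - 2 = 4

4


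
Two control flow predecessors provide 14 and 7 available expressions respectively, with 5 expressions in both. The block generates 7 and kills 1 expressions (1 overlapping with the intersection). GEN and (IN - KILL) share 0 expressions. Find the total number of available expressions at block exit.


IN = intersection of predecessors = 5
IN - KILL = 5 - 1 = 4
|OUT| = |GEN| + |IN - KILL| - |GEN ∩ (IN - KILL)| = 7 + 4 - 0 = 11

11


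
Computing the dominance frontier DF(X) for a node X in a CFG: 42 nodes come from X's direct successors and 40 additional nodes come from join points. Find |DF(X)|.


DF(X) = direct successor contributions + join point contributions
= 42 + 40 = 82

82


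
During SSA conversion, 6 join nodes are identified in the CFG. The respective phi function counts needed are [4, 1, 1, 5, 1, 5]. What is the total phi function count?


Total phi functions = sum of phi functions at each join node
= 4 + 1 + 1 + 5 + 1 + 5 = 17

17


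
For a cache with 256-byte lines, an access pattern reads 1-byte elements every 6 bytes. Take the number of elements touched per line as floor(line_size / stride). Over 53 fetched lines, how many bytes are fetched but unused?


Elements per line = floor(256 / 6) = 42
Bytes used per line = 42 * 1 = 42
Wasted per line = 256 - 42 = 214
Total wasted = 214 * 53 = 11342

11342


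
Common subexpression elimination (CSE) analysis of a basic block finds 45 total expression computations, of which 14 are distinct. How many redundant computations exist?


CSE count = total expressions - unique expressions
= 45 - 14 = 31

31


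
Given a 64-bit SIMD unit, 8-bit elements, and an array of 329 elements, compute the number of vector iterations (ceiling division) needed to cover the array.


Width = 64 / 8 = 8 elements per vector op
Iterations = ceil(329 / 8) = 42

42


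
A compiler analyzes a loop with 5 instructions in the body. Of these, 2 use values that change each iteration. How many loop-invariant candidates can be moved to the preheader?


Invariant candidates = total - loop-dependent
= 5 - 2 = 3

3


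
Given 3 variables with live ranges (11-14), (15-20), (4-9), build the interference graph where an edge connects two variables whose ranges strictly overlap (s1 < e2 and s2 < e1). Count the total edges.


Check all pairs for overlapping intervals.
Two intervals (s1,e1) and (s2,e2) overlap if s1 < e2 and s2 < e1.
v0 (11-14) vs v1..v2: overlaps none -> 0
v1 (15-20) vs v2: overlaps none -> 0
Total overlapping pairs = 0 + 0 = 0

0


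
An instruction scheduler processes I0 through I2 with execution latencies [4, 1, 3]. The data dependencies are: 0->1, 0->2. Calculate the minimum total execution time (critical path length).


Compute longest path through dependency graph: dist(Ik) = max over predecessors of dist + latency(Ik).
dist(I0) = latency 4 = 4
dist(I1) = dist(I0) + 1 = 4 + 1 = 5
dist(I2) = dist(I0) + 3 = 4 + 3 = 7
Critical path = max dist = 7

7


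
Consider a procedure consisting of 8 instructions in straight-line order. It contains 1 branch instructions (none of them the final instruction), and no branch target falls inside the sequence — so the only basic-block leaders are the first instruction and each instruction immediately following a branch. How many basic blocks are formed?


With no in-sequence branch targets, the leaders are the first instruction plus the instruction after each branch.
Number of basic blocks = branches + 1
= 1 + 1 = 2

2


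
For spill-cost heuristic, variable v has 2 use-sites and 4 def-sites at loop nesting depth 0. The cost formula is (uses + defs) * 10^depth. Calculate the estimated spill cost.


uses + defs = 2 + 4 = 6
10^0 = 1
Spill cost = 6 * 1 = 6

6


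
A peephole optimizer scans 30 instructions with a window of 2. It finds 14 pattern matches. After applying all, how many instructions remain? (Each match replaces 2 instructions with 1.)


Each match removes 1 instructions.
Total removed = 14 * 1 = 14
Remaining = 30 - 14 = 16

16


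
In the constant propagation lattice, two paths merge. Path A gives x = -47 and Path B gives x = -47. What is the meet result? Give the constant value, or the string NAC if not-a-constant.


Meet operation: if both paths give the same constant, result is that constant; if they differ, result is NAC (not-a-constant).
Path A: -47, Path B: -47 -> equal
Result: constant -> -47

-47


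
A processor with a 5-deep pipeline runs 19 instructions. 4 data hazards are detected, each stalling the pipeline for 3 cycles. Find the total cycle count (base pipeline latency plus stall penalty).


Base cycles = 5 + 19 - 1 = 23
Total stalls = 4 * 3 = 12
Total = 23 + 12 = 35

35


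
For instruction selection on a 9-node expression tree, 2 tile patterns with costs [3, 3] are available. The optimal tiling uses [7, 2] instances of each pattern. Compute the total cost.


Total cost = sum(count_i * cost_i)
= 7*3 + 2*3
= 27

27


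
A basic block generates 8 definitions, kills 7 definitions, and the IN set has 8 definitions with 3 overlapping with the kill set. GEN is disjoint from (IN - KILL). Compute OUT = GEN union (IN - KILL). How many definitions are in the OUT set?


IN - KILL: 8 - 3 = 5 surviving definitions
OUT = GEN + surviving = 8 + 5 = 13

13


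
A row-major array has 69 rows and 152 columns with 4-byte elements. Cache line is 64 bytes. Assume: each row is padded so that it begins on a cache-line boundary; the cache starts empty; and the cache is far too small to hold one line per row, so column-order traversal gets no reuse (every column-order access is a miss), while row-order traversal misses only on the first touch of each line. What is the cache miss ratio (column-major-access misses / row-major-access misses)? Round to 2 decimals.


Each row occupies 152 * 4 = 608 bytes and starts on a line boundary, so it spans ceil(608 / 64) = 10 cache lines.
Row-major traversal misses (one per line touched): 69 * ceil(152 * 4 / 64) = 690
Column-major traversal misses (no reuse, every access misses): 69 * 152 = 10488
Ratio = 10488 / 690 = 15.2

15.2


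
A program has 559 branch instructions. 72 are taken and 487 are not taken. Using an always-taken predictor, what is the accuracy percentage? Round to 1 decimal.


Predictor: always-taken
Correct predictions = 72
Accuracy = 72 / 559 * 100 = 12.9%

12.9


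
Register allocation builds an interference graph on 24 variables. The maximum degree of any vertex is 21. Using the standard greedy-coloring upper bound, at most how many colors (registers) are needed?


Greedy coloring never needs more than (max_degree + 1) colors: when coloring a vertex, at most max_degree neighbors are already colored.
Upper bound = 21 + 1 = 22

22


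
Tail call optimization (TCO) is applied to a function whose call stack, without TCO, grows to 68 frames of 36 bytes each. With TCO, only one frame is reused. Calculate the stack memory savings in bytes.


Without TCO: 68 * 36 = 2448 bytes
With TCO: reuse 1 frame = 36 bytes
Savings = 2448 - 36 = 2412

2412


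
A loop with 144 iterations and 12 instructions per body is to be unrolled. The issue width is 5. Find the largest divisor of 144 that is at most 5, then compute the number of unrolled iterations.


Largest divisor of 144 <= 5 is 4
New iterations = 144 / 4 = 36

36


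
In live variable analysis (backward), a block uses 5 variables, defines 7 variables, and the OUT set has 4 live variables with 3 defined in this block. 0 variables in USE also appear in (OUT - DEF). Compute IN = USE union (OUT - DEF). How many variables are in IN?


OUT - DEF: 4 - 3 = 1
|IN| = |USE| + |OUT - DEF| - |USE ∩ (OUT - DEF)| = 5 + 1 - 0 = 6

6


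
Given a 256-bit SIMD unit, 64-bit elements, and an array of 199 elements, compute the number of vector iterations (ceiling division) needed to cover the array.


Width = 256 / 64 = 4 elements per vector op
Iterations = ceil(199 / 4) = 50

50


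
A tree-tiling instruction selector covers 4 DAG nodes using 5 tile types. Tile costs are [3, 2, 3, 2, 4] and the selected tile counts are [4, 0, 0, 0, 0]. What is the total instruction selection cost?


Total cost = sum(count_i * cost_i)
= 4*3 + 0*2 + 0*3 + 0*2 + 0*4
= 12

12


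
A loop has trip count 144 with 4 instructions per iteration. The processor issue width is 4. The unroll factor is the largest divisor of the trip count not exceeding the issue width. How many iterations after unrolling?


Largest divisor of 144 <= 4 is 4
New iterations = 144 / 4 = 36

36


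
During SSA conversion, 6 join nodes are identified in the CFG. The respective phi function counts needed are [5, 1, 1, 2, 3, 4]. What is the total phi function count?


Total phi functions = sum of phi functions at each join node
= 5 + 1 + 1 + 2 + 3 + 4 = 16

16


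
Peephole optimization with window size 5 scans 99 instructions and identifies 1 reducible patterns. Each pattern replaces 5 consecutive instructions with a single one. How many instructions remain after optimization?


Each match removes 4 instructions.
Total removed = 1 * 4 = 4
Remaining = 99 - 4 = 95

95


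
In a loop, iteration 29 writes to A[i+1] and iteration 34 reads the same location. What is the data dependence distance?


Distance = read iteration - write iteration
= 34 - 29 = 5

5


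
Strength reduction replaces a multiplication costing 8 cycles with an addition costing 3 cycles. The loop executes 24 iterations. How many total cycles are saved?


Per-iteration saving = 8 - 3 = 5
Total saved = 24 * 5 = 120

120


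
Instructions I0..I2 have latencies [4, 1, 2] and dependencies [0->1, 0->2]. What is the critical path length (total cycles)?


Compute longest path through dependency graph: dist(Ik) = max over predecessors of dist + latency(Ik).
dist(I0) = latency 4 = 4
dist(I1) = dist(I0) + 1 = 4 + 1 = 5
dist(I2) = dist(I0) + 2 = 4 + 2 = 6
Critical path = max dist = 6

6


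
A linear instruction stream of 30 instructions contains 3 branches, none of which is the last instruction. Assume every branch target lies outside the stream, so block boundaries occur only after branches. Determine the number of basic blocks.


With no in-sequence branch targets, the leaders are the first instruction plus the instruction after each branch.
Number of basic blocks = branches + 1
= 3 + 1 = 4

4


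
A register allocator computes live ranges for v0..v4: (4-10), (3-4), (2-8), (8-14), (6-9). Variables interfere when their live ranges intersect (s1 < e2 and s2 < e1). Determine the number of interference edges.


Check all pairs for overlapping intervals.
Two intervals (s1,e1) and (s2,e2) overlap if s1 < e2 and s2 < e1.
v0 (4-10) vs v1..v4: overlaps v2, v3, v4 -> 3
v1 (3-4) vs v2..v4: overlaps v2 -> 1
v2 (2-8) vs v3..v4: overlaps v4 -> 1
v3 (8-14) vs v4: overlaps v4 -> 1
Total overlapping pairs = 3 + 1 + 1 + 1 = 6

6


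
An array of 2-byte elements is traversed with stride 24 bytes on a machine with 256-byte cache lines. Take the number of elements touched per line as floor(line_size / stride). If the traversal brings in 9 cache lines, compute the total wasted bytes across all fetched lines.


Elements per line = floor(256 / 24) = 10
Bytes used per line = 10 * 2 = 20
Wasted per line = 256 - 20 = 236
Total wasted = 236 * 9 = 2124

2124


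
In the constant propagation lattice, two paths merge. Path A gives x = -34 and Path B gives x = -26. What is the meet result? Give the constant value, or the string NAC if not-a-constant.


Meet operation: if both paths give the same constant, result is that constant; if they differ, result is NAC (not-a-constant).
Path A: -34, Path B: -26 -> differ
Result: not-a-constant -> NAC

NAC


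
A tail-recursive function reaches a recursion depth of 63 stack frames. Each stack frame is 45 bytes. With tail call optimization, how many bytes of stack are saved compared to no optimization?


Without TCO: 63 * 45 = 2835 bytes
With TCO: reuse 1 frame = 45 bytes
Savings = 2835 - 45 = 2790

2790


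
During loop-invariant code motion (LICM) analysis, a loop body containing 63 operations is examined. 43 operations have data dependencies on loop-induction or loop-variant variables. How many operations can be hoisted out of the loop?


Invariant candidates = total - loop-dependent
= 63 - 43 = 20

20


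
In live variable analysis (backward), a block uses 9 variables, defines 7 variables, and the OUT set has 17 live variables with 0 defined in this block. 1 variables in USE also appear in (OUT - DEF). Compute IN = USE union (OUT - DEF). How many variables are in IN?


OUT - DEF: 17 - 0 = 17
|IN| = |USE| + |OUT - DEF| - |USE ∩ (OUT - DEF)| = 9 + 17 - 1 = 25

25


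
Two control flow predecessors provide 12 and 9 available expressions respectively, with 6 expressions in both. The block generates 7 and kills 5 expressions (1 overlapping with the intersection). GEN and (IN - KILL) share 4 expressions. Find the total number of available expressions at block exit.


IN = intersection of predecessors = 6
IN - KILL = 6 - 1 = 5
|OUT| = |GEN| + |IN - KILL| - |GEN ∩ (IN - KILL)| = 7 + 5 - 4 = 8

8


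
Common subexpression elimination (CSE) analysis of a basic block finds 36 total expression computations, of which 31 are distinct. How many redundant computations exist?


CSE count = total expressions - unique expressions
= 36 - 31 = 5

5


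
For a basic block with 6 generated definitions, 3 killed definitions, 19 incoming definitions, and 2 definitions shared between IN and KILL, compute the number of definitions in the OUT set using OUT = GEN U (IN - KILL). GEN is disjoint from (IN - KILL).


IN - KILL: 19 - 2 = 17 surviving definitions
OUT = GEN + surviving = 6 + 17 = 23

23


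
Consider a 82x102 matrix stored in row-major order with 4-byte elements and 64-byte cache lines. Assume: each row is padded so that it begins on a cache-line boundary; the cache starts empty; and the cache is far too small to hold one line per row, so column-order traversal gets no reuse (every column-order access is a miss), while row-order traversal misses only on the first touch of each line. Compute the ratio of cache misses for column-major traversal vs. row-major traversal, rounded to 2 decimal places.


Each row occupies 102 * 4 = 408 bytes and starts on a line boundary, so it spans ceil(408 / 64) = 7 cache lines.
Row-major traversal misses (one per line touched): 82 * ceil(102 * 4 / 64) = 574
Column-major traversal misses (no reuse, every access misses): 82 * 102 = 8364
Ratio = 8364 / 574 = 14.57

14.57


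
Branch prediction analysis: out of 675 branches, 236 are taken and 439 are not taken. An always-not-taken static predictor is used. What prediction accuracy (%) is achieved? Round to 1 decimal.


Predictor: always-not-taken
Correct predictions = 439
Accuracy = 439 / 675 * 100 = 65.0%

65.0


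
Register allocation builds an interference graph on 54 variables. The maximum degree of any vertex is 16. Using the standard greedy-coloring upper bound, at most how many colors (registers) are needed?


Greedy coloring never needs more than (max_degree + 1) colors: when coloring a vertex, at most max_degree neighbors are already colored.
Upper bound = 16 + 1 = 17

17


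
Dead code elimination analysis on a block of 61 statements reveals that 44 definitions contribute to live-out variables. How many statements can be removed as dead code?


Dead code = total statements - live definitions
= 61 - 44 = 17

17


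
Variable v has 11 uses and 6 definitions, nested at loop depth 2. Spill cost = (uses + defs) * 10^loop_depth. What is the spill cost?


uses + defs = 11 + 6 = 17
10^2 = 100
Spill cost = 17 * 100 = 1700

1700


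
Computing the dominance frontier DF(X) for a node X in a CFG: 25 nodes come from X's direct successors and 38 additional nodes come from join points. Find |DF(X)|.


DF(X) = direct successor contributions + join point contributions
= 25 + 38 = 63

63


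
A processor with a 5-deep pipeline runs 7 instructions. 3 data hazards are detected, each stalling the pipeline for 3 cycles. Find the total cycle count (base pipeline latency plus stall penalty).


Base cycles = 5 + 7 - 1 = 11
Total stalls = 3 * 3 = 9
Total = 11 + 9 = 20

20


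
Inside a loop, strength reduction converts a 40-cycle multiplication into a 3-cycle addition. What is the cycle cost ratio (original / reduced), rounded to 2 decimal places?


Ratio = mult_cost / add_cost = 40 / 3 = 13.33

13.33


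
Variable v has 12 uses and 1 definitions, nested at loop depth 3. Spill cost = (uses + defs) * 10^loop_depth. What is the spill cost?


uses + defs = 12 + 1 = 13
10^3 = 1000
Spill cost = 13 * 1000 = 13000

13000


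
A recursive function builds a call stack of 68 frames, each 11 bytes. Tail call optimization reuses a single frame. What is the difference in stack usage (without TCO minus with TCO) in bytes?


Without TCO: 68 * 11 = 748 bytes
With TCO: reuse 1 frame = 11 bytes
Savings = 748 - 11 = 737

737


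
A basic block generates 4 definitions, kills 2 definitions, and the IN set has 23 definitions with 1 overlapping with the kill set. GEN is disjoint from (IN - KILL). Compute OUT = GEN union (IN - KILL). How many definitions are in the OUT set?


IN - KILL: 23 - 1 = 22 surviving definitions
OUT = GEN + surviving = 4 + 22 = 26

26


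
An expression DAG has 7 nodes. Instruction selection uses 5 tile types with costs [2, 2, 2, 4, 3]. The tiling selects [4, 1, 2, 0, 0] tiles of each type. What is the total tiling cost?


Total cost = sum(count_i * cost_i)
= 4*2 + 1*2 + 2*2 + 0*4 + 0*3
= 14

14


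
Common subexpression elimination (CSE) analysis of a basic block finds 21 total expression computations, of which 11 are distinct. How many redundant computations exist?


CSE count = total expressions - unique expressions
= 21 - 11 = 10

10


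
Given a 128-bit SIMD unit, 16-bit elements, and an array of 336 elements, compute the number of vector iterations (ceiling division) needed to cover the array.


Width = 128 / 16 = 8 elements per vector op
Iterations = ceil(336 / 8) = 42

42


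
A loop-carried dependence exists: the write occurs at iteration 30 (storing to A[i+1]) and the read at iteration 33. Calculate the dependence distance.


Distance = read iteration - write iteration
= 33 - 30 = 3

3


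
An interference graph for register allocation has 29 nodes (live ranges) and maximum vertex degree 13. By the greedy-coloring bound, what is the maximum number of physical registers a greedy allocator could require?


Greedy coloring never needs more than (max_degree + 1) colors: when coloring a vertex, at most max_degree neighbors are already colored.
Upper bound = 13 + 1 = 14

14


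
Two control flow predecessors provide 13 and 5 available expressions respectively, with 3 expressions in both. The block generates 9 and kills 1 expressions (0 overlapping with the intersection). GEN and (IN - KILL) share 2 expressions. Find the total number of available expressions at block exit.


IN = intersection of predecessors = 3
IN - KILL = 3 - 0 = 3
|OUT| = |GEN| + |IN - KILL| - |GEN ∩ (IN - KILL)| = 9 + 3 - 2 = 10

10


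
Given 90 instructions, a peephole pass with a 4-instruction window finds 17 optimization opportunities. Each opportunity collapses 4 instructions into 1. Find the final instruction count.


Each match removes 3 instructions.
Total removed = 17 * 3 = 51
Remaining = 90 - 51 = 39

39


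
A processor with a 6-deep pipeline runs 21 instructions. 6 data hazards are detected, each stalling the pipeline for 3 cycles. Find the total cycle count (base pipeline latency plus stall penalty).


Base cycles = 6 + 21 - 1 = 26
Total stalls = 6 * 3 = 18
Total = 26 + 18 = 44

44


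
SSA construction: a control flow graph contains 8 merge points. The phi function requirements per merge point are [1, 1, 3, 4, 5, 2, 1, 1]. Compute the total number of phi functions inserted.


Total phi functions = sum of phi functions at each join node
= 1 + 1 + 3 + 4 + 5 + 2 + 1 + 1 = 18

18


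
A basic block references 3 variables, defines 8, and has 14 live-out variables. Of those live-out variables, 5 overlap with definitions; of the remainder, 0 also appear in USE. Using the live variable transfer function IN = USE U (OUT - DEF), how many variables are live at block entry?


OUT - DEF: 14 - 5 = 9
|IN| = |USE| + |OUT - DEF| - |USE ∩ (OUT - DEF)| = 3 + 9 - 0 = 12

12


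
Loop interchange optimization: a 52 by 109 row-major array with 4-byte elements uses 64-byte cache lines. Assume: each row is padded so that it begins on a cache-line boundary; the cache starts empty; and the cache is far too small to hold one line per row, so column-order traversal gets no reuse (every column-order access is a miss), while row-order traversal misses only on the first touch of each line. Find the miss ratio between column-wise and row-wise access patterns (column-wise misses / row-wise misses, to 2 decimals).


Each row occupies 109 * 4 = 436 bytes and starts on a line boundary, so it spans ceil(436 / 64) = 7 cache lines.
Row-major traversal misses (one per line touched): 52 * ceil(109 * 4 / 64) = 364
Column-major traversal misses (no reuse, every access misses): 52 * 109 = 5668
Ratio = 5668 / 364 = 15.57

15.57


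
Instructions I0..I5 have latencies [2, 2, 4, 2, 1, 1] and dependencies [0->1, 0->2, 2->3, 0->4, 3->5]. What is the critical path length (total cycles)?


Compute longest path through dependency graph: dist(Ik) = max over predecessors of dist + latency(Ik).
dist(I0) = latency 2 = 2
dist(I1) = dist(I0) + 2 = 2 + 2 = 4
dist(I2) = dist(I0) + 4 = 2 + 4 = 6
dist(I3) = dist(I2) + 2 = 6 + 2 = 8
dist(I4) = dist(I0) + 1 = 2 + 1 = 3
dist(I5) = dist(I3) + 1 = 8 + 1 = 9
Critical path = max dist = 9

9


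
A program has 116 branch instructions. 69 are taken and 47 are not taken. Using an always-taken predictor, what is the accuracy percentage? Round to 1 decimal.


Predictor: always-taken
Correct predictions = 69
Accuracy = 69 / 116 * 100 = 59.5%

59.5


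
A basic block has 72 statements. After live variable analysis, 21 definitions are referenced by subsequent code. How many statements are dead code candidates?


Dead code = total statements - live definitions
= 72 - 21 = 51

51
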